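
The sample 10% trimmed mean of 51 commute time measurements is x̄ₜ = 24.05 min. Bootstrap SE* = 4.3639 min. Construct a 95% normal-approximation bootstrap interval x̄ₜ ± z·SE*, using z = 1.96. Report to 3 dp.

(15.497, 32.603)

Margin = 1.96 × 4.3639 = 8.5532
Interval: 24.05 ± 8.5532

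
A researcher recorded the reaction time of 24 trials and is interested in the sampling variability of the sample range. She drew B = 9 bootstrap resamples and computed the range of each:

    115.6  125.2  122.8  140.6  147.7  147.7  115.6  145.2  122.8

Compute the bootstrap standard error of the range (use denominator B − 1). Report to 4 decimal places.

Bootstrap SE is the standard deviation of the 9 replicate ranges.
Mean of replicates: (115.6 + 125.2 + 122.8 + 140.6 + 147.7 + 147.7 + 115.6 + 145.2 + 122.8) / 9 = 1183.20000 / 9 = 131.46667
Sum of squared deviations: (−15.86667)² + (−6.26667)² + (−8.66667)² + (+9.13333)² + (+16.23333)² + (+16.23333)² + (−15.86667)² + (+13.73333)² + (−8.66667)² = 1492.06000
Variance = 1492.06000 / 8 = 186.50750
SE* = √186.50750

SE* = 13.6568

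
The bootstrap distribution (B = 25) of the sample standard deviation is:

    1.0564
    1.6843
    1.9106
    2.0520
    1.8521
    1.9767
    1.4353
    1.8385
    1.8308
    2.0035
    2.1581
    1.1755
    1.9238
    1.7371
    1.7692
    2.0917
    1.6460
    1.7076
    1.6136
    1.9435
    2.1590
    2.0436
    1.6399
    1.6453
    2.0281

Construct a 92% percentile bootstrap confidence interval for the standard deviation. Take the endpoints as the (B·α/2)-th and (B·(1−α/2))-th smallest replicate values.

(1.0564, 2.1581)

Sorted replicates: 1.0564, 1.1755, 1.4353, 1.6136, 1.6399, 1.6453, 1.6460, 1.6843, 1.7076, 1.7371, 1.7692, 1.8308, 1.8385, 1.8521, 1.9106, 1.9238, 1.9435, 1.9767, 2.0035, 2.0281, 2.0436, 2.0520, 2.0917, 2.1581, 2.1590
α = 0.08; lower rank = 25 × 0.040 = 1; upper rank = 25 × 0.960 = 24.
The 1st smallest replicate is 1.0564; the 24th is 2.1581.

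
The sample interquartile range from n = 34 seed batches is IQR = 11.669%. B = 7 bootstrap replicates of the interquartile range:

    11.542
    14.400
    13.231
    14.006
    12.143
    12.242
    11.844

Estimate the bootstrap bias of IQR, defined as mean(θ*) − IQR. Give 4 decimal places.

bias = +1.1036

mean(θ*) = (11.542 + 14.400 + 13.231 + 14.006 + 12.143 + 12.242 + 11.844) / 7 = 12.77257
bias = 12.77257 − 11.669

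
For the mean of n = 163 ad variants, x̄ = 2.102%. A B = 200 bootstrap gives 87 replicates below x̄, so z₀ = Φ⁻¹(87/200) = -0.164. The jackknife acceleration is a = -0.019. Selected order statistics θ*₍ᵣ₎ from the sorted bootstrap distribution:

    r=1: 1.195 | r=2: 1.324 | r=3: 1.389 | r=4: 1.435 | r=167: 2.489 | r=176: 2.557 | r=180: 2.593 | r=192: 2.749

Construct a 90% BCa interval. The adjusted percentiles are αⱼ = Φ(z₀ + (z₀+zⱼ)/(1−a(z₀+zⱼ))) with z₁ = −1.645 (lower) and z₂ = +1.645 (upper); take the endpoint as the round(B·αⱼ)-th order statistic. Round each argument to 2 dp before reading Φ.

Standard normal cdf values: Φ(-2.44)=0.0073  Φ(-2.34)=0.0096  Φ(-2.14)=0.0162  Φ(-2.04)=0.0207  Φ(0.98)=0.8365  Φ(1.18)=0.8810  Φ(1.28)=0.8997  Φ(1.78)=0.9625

(1.435, 2.593)

Lower: z₀ + z₁ = -0.164 + (-1.645) = -1.809; 1 − a(z₀+z₁) = 1 − (-0.019)(-1.809) = 0.9656; argument = -0.164 + (-1.809)/0.9656 = -2.0374 → -2.04.
α₁ = Φ(-2.04) = 0.0207; rank = round(200 × 0.0207) = 4; θ*₍4₎ = 1.435.
Upper: z₀ + z₂ = 1.481; 1 − a(z₀+z₂) = 1.0281; argument = 1.2765 → 1.28; α₂ = 0.8997; rank = 180; θ*₍180₎ = 2.593.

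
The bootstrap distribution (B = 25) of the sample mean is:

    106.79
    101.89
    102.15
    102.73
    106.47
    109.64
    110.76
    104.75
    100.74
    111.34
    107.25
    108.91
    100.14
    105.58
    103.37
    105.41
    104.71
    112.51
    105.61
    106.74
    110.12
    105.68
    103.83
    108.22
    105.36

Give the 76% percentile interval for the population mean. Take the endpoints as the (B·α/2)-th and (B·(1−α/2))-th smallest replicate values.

Sorted replicates: 100.14, 100.74, 101.89, 102.15, 102.73, 103.37, 103.83, 104.71, 104.75, 105.36, 105.41, 105.58, 105.61, 105.68, 106.47, 106.74, 106.79, 107.25, 108.22, 108.91, 109.64, 110.12, 110.76, 111.34, 112.51
α = 0.24; lower rank = 25 × 0.120 = 3; upper rank = 25 × 0.880 = 22.
The 3rd smallest replicate is 101.89; the 22nd is 110.12.

(101.89, 110.12)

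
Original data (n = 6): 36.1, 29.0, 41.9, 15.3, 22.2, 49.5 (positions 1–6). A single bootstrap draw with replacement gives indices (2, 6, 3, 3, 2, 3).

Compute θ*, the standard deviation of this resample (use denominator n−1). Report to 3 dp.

θ* = 8.190

Resample values: 29.0, 49.5, 41.9, 41.9, 29.0, 41.9.
Mean = 38.8667; sum of squared deviations = 335.3733
s² = 335.3733 / 5 = 67.0747
s = √67.0747 = 8.190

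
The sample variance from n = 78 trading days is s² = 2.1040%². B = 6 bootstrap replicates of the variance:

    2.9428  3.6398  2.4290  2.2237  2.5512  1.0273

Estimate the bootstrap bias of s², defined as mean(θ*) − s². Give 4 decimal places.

bias = +0.3650

mean(θ*) = (2.9428 + 3.6398 + 2.4290 + 2.2237 + 2.5512 + 1.0273) / 6 = 2.46897
bias = 2.46897 − 2.1040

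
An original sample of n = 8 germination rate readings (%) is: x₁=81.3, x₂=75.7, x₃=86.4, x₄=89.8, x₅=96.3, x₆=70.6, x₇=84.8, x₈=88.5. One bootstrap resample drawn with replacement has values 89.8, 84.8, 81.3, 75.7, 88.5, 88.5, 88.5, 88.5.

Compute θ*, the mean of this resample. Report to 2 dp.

Mean = (89.8 + 84.8 + 81.3 + 75.7 + 88.5 + 88.5 + 88.5 + 88.5) / 8 = 685.60 / 8 = 85.70

θ* = 85.70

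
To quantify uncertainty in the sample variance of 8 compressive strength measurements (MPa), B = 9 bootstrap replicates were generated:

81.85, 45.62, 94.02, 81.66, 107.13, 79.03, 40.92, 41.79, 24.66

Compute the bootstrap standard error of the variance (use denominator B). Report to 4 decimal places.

Bootstrap SE is the standard deviation of the 9 replicate variances.
Mean of replicates: (81.85 + 45.62 + 94.02 + 81.66 + 107.13 + 79.03 + 40.92 + 41.79 + 24.66) / 9 = 596.68000 / 9 = 66.29778
Sum of squared deviations: (+15.55222)² + (−20.67778)² + (+27.72222)² + (+15.36222)² + (+40.83222)² + (+12.73222)² + (−25.37778)² + (−24.50778)² + (−41.63778)² = 6481.70876
Variance = 6481.70876 / 9 = 720.18986
SE* = √720.18986

SE* = 26.8364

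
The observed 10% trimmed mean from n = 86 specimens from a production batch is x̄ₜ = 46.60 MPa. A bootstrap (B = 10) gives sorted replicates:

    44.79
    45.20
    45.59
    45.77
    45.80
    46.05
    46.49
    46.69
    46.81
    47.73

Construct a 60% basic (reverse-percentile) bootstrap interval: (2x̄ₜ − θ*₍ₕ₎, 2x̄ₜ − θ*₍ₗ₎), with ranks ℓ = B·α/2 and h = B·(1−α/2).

Percentile endpoints at ranks 2 and 8: θ*₍2₎ = 45.20, θ*₍8₎ = 46.69.
Basic interval reflects these around x̄ₜ:
  lower = 2 × 46.60 − 46.69 = 46.51
  upper = 2 × 46.60 − 45.20 = 48.00

(46.51, 48.00)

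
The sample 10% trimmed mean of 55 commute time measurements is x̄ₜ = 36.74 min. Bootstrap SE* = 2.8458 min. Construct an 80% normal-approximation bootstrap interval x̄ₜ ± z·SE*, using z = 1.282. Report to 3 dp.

Margin = 1.282 × 2.8458 = 3.6483
Interval: 36.74 ± 3.6483

(33.092, 40.388)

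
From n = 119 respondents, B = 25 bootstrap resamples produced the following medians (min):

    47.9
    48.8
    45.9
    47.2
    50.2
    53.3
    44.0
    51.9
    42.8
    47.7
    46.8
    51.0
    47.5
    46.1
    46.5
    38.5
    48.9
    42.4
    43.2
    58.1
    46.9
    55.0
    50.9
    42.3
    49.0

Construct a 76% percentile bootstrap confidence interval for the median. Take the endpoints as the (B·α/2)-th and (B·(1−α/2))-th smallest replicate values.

(42.4, 51.9)

Sorted replicates: 38.5, 42.3, 42.4, 42.8, 43.2, 44.0, 45.9, 46.1, 46.5, 46.8, 46.9, 47.2, 47.5, 47.7, 47.9, 48.8, 48.9, 49.0, 50.2, 50.9, 51.0, 51.9, 53.3, 55.0, 58.1
α = 0.24; lower rank = 25 × 0.120 = 3; upper rank = 25 × 0.880 = 22.
The 3rd smallest replicate is 42.4; the 22nd is 51.9.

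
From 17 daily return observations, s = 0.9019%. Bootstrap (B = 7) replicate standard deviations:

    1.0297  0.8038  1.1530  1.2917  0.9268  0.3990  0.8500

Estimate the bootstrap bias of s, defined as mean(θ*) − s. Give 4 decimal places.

bias = +0.0201

mean(θ*) = (1.0297 + 0.8038 + 1.1530 + 1.2917 + 0.9268 + 0.3990 + 0.8500) / 7 = 0.92200
bias = 0.92200 − 0.9019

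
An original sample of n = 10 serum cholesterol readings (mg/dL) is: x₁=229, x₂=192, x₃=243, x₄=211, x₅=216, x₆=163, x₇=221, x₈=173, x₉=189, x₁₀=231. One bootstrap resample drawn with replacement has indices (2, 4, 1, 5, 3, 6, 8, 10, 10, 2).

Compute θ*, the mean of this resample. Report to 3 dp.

θ* = 208.100

Resample values: 192, 211, 229, 216, 243, 163, 173, 231, 231, 192.
Mean = (192 + 211 + 229 + 216 + 243 + 163 + 173 + 231 + 231 + 192) / 10 = 2081.0 / 10 = 208.100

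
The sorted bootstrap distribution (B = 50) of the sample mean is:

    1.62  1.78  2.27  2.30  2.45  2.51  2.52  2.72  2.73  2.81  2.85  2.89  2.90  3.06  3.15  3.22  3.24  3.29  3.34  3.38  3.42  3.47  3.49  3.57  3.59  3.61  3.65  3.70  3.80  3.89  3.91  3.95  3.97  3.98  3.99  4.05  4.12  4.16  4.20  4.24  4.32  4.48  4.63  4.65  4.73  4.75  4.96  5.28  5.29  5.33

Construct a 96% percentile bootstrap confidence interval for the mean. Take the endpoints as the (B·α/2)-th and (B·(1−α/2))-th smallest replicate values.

(1.62, 5.29)

α = 0.04; lower rank = 50 × 0.020 = 1; upper rank = 50 × 0.980 = 49.
The 1st smallest replicate is 1.62; the 49th is 5.29.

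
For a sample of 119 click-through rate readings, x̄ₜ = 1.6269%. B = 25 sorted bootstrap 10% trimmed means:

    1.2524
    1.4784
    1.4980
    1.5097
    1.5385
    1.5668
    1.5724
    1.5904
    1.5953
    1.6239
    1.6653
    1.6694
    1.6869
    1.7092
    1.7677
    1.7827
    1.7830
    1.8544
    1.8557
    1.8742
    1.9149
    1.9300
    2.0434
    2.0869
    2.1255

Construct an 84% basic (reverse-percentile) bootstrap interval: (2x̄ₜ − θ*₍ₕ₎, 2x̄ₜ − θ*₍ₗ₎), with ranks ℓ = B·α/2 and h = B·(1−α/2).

(1.2104, 1.7754)

Percentile endpoints at ranks 2 and 23: θ*₍2₎ = 1.4784, θ*₍23₎ = 2.0434.
Basic interval reflects these around x̄ₜ:
  lower = 2 × 1.6269 − 2.0434 = 1.2104
  upper = 2 × 1.6269 − 1.4784 = 1.7754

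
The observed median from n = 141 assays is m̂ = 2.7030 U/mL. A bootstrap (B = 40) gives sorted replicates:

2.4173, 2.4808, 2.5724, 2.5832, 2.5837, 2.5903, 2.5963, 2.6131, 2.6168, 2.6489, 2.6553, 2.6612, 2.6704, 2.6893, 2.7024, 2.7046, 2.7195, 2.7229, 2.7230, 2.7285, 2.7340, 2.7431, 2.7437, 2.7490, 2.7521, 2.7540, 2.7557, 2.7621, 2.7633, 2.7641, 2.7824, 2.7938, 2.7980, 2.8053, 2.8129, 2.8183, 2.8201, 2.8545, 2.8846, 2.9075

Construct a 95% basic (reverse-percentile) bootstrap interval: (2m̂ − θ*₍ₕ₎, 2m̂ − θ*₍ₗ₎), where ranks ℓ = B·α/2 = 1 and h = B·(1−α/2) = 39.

(2.5214, 2.9887)

Percentile endpoints at ranks 1 and 39: θ*₍1₎ = 2.4173, θ*₍39₎ = 2.8846.
Basic interval reflects these around m̂:
  lower = 2 × 2.7030 − 2.8846 = 2.5214
  upper = 2 × 2.7030 − 2.4173 = 2.9887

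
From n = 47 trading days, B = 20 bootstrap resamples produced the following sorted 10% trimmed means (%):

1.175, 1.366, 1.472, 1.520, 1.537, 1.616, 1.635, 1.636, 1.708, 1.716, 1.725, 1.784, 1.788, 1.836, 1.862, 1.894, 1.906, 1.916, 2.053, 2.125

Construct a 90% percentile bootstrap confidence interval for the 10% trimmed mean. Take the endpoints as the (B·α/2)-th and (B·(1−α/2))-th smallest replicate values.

(1.175, 2.053)

α = 0.10; lower rank = 20 × 0.050 = 1; upper rank = 20 × 0.950 = 19.
The 1st smallest replicate is 1.175; the 19th is 2.053.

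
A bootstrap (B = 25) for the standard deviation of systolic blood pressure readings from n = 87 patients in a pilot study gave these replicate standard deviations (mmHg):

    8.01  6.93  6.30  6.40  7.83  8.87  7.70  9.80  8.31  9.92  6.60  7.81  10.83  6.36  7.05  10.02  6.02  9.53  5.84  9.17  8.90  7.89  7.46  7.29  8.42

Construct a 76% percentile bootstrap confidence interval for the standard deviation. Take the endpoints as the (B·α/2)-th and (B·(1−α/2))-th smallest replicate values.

Sorted replicates: 5.84, 6.02, 6.30, 6.36, 6.40, 6.60, 6.93, 7.05, 7.29, 7.46, 7.70, 7.81, 7.83, 7.89, 8.01, 8.31, 8.42, 8.87, 8.90, 9.17, 9.53, 9.80, 9.92, 10.02, 10.83
α = 0.24; lower rank = 25 × 0.120 = 3; upper rank = 25 × 0.880 = 22.
The 3rd smallest replicate is 6.30; the 22nd is 9.80.

(6.30, 9.80)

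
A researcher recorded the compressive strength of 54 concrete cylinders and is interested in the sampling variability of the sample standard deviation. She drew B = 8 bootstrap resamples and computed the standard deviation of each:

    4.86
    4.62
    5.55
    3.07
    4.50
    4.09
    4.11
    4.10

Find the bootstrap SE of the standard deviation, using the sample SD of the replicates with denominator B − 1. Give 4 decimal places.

Bootstrap SE is the standard deviation of the 8 replicate standard deviations.
Mean of replicates: (4.86 + 4.62 + 5.55 + 3.07 + 4.50 + 4.09 + 4.11 + 4.10) / 8 = 34.90000 / 8 = 4.36250
Sum of squared deviations: (+0.49750)² + (+0.25750)² + (+1.18750)² + (−1.29250)² + (+0.13750)² + (−0.27250)² + (−0.25250)² + (−0.26250)² = 3.62035
Variance = 3.62035 / 7 = 0.51719
SE* = √0.51719

SE* = 0.7192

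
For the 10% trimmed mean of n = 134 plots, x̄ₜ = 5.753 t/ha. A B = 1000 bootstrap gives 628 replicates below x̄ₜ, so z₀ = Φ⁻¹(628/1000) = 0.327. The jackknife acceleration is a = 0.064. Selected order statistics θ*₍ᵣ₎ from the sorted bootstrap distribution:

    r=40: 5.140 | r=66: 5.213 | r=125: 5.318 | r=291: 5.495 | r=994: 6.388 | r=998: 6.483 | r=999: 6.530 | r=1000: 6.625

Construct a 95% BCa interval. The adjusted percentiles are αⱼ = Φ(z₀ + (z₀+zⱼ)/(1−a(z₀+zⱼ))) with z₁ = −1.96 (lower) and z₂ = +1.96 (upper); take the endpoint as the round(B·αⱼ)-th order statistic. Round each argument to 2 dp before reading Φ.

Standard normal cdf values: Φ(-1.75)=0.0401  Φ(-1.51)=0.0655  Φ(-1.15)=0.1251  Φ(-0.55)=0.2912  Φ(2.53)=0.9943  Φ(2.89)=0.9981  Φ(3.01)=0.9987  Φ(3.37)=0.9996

(5.318, 6.530)

Lower: z₀ + z₁ = 0.327 + (-1.960) = -1.633; 1 − a(z₀+z₁) = 1 − (0.064)(-1.633) = 1.1045; argument = 0.327 + (-1.633)/1.1045 = -1.1515 → -1.15.
α₁ = Φ(-1.15) = 0.1251; rank = round(1000 × 0.1251) = 125; θ*₍125₎ = 5.318.
Upper: z₀ + z₂ = 2.287; 1 − a(z₀+z₂) = 0.8536; argument = 3.0061 → 3.01; α₂ = 0.9987; rank = 999; θ*₍999₎ = 6.530.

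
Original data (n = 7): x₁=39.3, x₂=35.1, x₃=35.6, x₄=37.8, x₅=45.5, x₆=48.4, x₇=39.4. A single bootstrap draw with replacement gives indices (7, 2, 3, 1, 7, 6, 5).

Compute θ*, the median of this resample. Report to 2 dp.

θ* = 39.40

Resample values: 39.4, 35.1, 35.6, 39.3, 39.4, 48.4, 45.5.
Sorted: 35.1, 35.6, 39.3, 39.4, 39.4, 45.5, 48.4
Median = middle value = 39.40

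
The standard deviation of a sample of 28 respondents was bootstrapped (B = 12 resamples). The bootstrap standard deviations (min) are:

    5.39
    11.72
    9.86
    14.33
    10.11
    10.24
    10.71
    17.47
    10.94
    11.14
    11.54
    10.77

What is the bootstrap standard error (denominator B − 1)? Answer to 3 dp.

SE* = 2.823

Bootstrap SE is the standard deviation of the 12 replicate standard deviations.
Mean of replicates: (5.39 + 11.72 + 9.86 + 14.33 + 10.11 + 10.24 + 10.71 + 17.47 + 10.94 + 11.14 + 11.54 + 10.77) / 12 = 134.2200 / 12 = 11.1850
Sum of squared deviations: (−5.7950)² + (+0.5350)² + (−1.3250)² + (+3.1450)² + (−1.0750)² + (−0.9450)² + (−0.4750)² + (+6.2850)² + (−0.2450)² + (−0.0450)² + (+0.3550)² + (−0.4150)² = 87.6507
Variance = 87.6507 / 11 = 7.9682
SE* = √7.9682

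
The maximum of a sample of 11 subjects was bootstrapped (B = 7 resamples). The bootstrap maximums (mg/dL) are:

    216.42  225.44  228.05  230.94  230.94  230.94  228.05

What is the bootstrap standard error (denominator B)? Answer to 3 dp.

SE* = 4.821

Bootstrap SE is the standard deviation of the 7 replicate maximums.
Mean of replicates: (216.42 + 225.44 + 228.05 + 230.94 + 230.94 + 230.94 + 228.05) / 7 = 1590.7800 / 7 = 227.2543
Sum of squared deviations: (−10.8343)² + (−1.8143)² + (+0.7957)² + (+3.6857)² + (+3.6857)² + (+3.6857)² + (+0.7957)² = 162.6932
Variance = 162.6932 / 7 = 23.2419
SE* = √23.2419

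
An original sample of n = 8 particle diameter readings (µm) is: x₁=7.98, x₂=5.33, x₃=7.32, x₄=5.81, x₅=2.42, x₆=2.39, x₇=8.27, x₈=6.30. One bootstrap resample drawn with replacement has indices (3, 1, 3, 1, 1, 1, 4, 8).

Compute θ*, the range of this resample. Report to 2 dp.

θ* = 2.17

Resample values: 7.32, 7.98, 7.32, 7.98, 7.98, 7.98, 5.81, 6.30.
Range = 7.98 − 5.81 = 2.17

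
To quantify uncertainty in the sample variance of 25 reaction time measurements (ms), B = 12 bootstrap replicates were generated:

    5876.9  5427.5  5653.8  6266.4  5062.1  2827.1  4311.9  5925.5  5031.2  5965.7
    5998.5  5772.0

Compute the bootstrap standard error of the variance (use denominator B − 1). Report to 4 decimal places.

Bootstrap SE is the standard deviation of the 12 replicate variances.
Mean of replicates: (5876.9 + 5427.5 + 5653.8 + 6266.4 + 5062.1 + 2827.1 + 4311.9 + 5925.5 + 5031.2 + 5965.7 + 5998.5 + 5772.0) / 12 = 64118.60000 / 12 = 5343.21667
Sum of squared deviations: (+533.68333)² + (+84.28333)² + (+310.58333)² + (+923.18333)² + (−281.11667)² + (−2516.11667)² + (−1031.31667)² + (+582.28333)² + (−312.01667)² + (+622.48333)² + (+655.28333)² + (+428.78333)² = 10151279.95667
Variance = 10151279.95667 / 11 = 922843.63242
SE* = √922843.63242

SE* = 960.6475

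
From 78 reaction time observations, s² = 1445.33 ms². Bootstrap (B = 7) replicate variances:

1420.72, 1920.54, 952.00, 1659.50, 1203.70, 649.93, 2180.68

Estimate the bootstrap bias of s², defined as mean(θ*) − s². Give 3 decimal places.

mean(θ*) = (1420.72 + 1920.54 + 952.00 + 1659.50 + 1203.70 + 649.93 + 2180.68) / 7 = 1426.7243
bias = 1426.7243 − 1445.33

bias = −18.606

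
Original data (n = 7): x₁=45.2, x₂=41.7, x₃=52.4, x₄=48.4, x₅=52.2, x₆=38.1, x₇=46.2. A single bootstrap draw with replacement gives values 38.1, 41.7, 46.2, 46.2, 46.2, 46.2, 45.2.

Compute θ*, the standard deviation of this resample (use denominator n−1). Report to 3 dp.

θ* = 3.174

Mean = 44.2571; sum of squared deviations = 60.4371
s² = 60.4371 / 6 = 10.0729
s = √10.0729 = 3.174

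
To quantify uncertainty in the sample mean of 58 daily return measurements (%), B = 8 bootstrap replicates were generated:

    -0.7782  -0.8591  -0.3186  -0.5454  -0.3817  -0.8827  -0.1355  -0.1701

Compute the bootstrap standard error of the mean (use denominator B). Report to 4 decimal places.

Bootstrap SE is the standard deviation of the 8 replicate means.
Mean of replicates: ((-0.7782) + (-0.8591) + (-0.3186) + (-0.5454) + (-0.3817) + (-0.8827) + (-0.1355) + (-0.1701)) / 8 = -4.07130 / 8 = -0.50891
Sum of squared deviations: (−0.26929)² + (−0.35019)² + (+0.19031)² + (−0.03649)² + (+0.12721)² + (−0.37379)² + (+0.37341)² + (+0.33881)² = 0.64283
Variance = 0.64283 / 8 = 0.08035
SE* = √0.08035

SE* = 0.2835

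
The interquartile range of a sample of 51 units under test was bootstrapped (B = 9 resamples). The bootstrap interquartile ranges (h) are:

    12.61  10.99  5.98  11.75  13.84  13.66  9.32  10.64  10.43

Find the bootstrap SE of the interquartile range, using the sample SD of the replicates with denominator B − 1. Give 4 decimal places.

Bootstrap SE is the standard deviation of the 9 replicate interquartile ranges.
Mean of replicates: (12.61 + 10.99 + 5.98 + 11.75 + 13.84 + 13.66 + 9.32 + 10.64 + 10.43) / 9 = 99.22000 / 9 = 11.02444
Sum of squared deviations: (+1.58556)² + (−0.03444)² + (−5.04444)² + (+0.72556)² + (+2.81556)² + (+2.63556)² + (−1.70444)² + (−0.38444)² + (−0.59444)² = 46.76782
Variance = 46.76782 / 8 = 5.84598
SE* = √5.84598

SE* = 2.4178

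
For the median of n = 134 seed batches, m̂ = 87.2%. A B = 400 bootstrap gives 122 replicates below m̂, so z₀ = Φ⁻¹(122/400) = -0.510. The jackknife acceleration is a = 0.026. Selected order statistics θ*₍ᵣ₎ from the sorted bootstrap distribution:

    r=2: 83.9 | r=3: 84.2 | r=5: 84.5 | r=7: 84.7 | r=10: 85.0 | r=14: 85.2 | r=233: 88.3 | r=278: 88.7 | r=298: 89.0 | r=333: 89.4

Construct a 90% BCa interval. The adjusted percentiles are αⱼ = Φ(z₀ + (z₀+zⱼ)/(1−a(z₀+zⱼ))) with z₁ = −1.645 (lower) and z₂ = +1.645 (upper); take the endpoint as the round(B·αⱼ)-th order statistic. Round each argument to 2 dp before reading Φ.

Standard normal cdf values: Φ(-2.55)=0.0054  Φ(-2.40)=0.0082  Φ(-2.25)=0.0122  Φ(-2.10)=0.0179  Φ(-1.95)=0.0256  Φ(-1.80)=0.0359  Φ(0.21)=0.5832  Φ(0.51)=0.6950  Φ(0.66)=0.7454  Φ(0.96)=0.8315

Lower: z₀ + z₁ = -0.510 + (-1.645) = -2.155; 1 − a(z₀+z₁) = 1 − (0.026)(-2.155) = 1.0560; argument = -0.510 + (-2.155)/1.0560 = -2.5507 → -2.55.
α₁ = Φ(-2.55) = 0.0054; rank = round(400 × 0.0054) = 2; θ*₍2₎ = 83.9.
Upper: z₀ + z₂ = 1.135; 1 − a(z₀+z₂) = 0.9705; argument = 0.6595 → 0.66; α₂ = 0.7454; rank = 298; θ*₍298₎ = 89.0.

(83.9, 89.0)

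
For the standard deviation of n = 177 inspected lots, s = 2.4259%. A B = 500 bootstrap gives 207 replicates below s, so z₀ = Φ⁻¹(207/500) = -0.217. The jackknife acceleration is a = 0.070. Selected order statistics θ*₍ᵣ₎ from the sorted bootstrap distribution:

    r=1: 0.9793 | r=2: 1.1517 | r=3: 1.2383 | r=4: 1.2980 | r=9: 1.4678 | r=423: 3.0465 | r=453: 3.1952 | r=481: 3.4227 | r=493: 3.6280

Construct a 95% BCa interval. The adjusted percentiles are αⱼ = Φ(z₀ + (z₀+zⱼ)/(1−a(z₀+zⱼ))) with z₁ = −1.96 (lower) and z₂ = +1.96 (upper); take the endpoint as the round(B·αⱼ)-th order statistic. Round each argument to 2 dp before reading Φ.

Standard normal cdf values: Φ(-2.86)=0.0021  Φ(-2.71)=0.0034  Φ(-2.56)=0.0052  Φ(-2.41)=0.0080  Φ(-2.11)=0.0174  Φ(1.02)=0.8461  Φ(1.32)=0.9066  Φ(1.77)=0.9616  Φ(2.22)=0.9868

Lower: z₀ + z₁ = -0.217 + (-1.960) = -2.177; 1 − a(z₀+z₁) = 1 − (0.070)(-2.177) = 1.1524; argument = -0.217 + (-2.177)/1.1524 = -2.1061 → -2.11.
α₁ = Φ(-2.11) = 0.0174; rank = round(500 × 0.0174) = 9; θ*₍9₎ = 1.4678.
Upper: z₀ + z₂ = 1.743; 1 − a(z₀+z₂) = 0.8780; argument = 1.7682 → 1.77; α₂ = 0.9616; rank = 481; θ*₍481₎ = 3.4227.

(1.4678, 3.4227)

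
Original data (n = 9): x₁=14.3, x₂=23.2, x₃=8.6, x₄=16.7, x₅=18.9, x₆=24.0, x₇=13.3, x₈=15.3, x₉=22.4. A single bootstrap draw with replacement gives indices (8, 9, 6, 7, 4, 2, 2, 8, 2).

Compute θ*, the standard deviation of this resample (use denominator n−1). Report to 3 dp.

θ* = 4.347

Resample values: 15.3, 22.4, 24.0, 13.3, 16.7, 23.2, 23.2, 15.3, 23.2.
Mean = 19.6222; sum of squared deviations = 151.1556
s² = 151.1556 / 8 = 18.8944
s = √18.8944 = 4.347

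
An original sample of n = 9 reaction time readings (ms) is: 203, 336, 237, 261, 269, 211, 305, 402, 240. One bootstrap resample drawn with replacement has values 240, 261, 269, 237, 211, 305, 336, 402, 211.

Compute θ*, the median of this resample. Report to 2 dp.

Sorted: 211, 211, 237, 240, 261, 269, 305, 336, 402
Median = middle value = 261.00

θ* = 261.00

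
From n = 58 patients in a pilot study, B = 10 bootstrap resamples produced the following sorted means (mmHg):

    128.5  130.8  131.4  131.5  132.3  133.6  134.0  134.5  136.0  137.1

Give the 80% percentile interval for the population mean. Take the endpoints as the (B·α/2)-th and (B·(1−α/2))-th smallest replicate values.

α = 0.20; lower rank = 10 × 0.100 = 1; upper rank = 10 × 0.900 = 9.
The 1st smallest replicate is 128.5; the 9th is 136.0.

(128.5, 136.0)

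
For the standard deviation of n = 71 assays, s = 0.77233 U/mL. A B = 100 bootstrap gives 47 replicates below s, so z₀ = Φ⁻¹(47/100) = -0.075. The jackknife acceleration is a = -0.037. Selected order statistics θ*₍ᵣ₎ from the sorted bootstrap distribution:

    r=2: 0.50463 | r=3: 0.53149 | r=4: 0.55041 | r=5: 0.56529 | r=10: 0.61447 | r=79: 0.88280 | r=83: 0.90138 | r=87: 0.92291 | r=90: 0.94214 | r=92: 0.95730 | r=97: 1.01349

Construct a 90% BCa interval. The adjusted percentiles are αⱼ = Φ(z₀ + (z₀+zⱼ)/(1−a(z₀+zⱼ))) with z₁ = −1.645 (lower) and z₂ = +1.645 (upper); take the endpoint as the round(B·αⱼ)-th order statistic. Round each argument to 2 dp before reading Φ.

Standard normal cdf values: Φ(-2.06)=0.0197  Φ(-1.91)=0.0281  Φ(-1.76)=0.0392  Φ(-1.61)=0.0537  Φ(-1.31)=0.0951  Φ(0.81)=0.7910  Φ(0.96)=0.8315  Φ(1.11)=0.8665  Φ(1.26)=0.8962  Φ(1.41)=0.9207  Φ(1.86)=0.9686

(0.53149, 0.95730)

Lower: z₀ + z₁ = -0.075 + (-1.645) = -1.720; 1 − a(z₀+z₁) = 1 − (-0.037)(-1.720) = 0.9364; argument = -0.075 + (-1.720)/0.9364 = -1.9119 → -1.91.
α₁ = Φ(-1.91) = 0.0281; rank = round(100 × 0.0281) = 3; θ*₍3₎ = 0.53149.
Upper: z₀ + z₂ = 1.570; 1 − a(z₀+z₂) = 1.0581; argument = 1.4088 → 1.41; α₂ = 0.9207; rank = 92; θ*₍92₎ = 0.95730.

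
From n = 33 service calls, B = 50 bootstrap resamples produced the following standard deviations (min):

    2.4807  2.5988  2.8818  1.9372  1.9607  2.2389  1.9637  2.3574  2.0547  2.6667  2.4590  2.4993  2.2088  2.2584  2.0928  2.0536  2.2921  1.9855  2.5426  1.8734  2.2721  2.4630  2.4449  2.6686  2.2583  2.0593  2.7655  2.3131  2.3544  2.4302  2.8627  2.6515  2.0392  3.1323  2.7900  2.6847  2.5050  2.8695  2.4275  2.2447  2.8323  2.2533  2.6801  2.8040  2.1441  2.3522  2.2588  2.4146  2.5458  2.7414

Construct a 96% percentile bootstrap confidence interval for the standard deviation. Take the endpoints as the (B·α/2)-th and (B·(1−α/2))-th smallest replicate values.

(1.8734, 2.8818)

Sorted replicates: 1.8734, 1.9372, 1.9607, 1.9637, 1.9855, 2.0392, 2.0536, 2.0547, 2.0593, 2.0928, 2.1441, 2.2088, 2.2389, 2.2447, 2.2533, 2.2583, 2.2584, 2.2588, 2.2721, 2.2921, 2.3131, 2.3522, 2.3544, 2.3574, 2.4146, 2.4275, 2.4302, 2.4449, 2.4590, 2.4630, 2.4807, 2.4993, 2.5050, 2.5426, 2.5458, 2.5988, 2.6515, 2.6667, 2.6686, 2.6801, 2.6847, 2.7414, 2.7655, 2.7900, 2.8040, 2.8323, 2.8627, 2.8695, 2.8818, 3.1323
α = 0.04; lower rank = 50 × 0.020 = 1; upper rank = 50 × 0.980 = 49.
The 1st smallest replicate is 1.8734; the 49th is 2.8818.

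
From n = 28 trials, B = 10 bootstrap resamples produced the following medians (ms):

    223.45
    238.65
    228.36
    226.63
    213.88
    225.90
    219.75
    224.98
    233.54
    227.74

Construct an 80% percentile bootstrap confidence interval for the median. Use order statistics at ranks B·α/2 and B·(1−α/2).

(213.88, 233.54)

Sorted replicates: 213.88, 219.75, 223.45, 224.98, 225.90, 226.63, 227.74, 228.36, 233.54, 238.65
α = 0.20; lower rank = 10 × 0.100 = 1; upper rank = 10 × 0.900 = 9.
The 1st smallest replicate is 213.88; the 9th is 233.54.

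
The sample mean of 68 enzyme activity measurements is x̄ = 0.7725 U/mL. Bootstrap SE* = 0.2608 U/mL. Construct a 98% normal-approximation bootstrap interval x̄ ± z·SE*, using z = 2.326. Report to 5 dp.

Margin = 2.326 × 0.2608 = 0.606621
Interval: 0.7725 ± 0.606621

(0.16588, 1.37912)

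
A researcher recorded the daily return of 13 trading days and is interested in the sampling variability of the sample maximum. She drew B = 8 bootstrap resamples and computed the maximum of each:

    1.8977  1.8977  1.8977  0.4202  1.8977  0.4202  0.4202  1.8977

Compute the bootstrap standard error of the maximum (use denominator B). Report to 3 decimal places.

SE* = 0.715

Bootstrap SE is the standard deviation of the 8 replicate maximums.
Mean of replicates: (1.8977 + 1.8977 + 1.8977 + 0.4202 + 1.8977 + 0.4202 + 0.4202 + 1.8977) / 8 = 10.74910 / 8 = 1.34364
Sum of squared deviations: (+0.55406)² + (+0.55406)² + (+0.55406)² + (−0.92344)² + (+0.55406)² + (−0.92344)² + (−0.92344)² + (+0.55406)² = 4.09314
Variance = 4.09314 / 8 = 0.51164
SE* = √0.51164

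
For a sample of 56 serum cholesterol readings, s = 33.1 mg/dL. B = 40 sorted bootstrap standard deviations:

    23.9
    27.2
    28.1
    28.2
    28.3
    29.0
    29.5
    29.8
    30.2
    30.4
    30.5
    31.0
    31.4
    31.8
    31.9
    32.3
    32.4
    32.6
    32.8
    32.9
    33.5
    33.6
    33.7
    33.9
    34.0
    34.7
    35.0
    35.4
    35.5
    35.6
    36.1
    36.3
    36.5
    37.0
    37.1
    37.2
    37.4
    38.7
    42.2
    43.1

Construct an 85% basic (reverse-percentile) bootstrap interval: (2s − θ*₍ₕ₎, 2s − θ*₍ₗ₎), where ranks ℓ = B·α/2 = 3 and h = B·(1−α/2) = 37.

Percentile endpoints at ranks 3 and 37: θ*₍3₎ = 28.1, θ*₍37₎ = 37.4.
Basic interval reflects these around s:
  lower = 2 × 33.1 − 37.4 = 28.8
  upper = 2 × 33.1 − 28.1 = 38.1

(28.8, 38.1)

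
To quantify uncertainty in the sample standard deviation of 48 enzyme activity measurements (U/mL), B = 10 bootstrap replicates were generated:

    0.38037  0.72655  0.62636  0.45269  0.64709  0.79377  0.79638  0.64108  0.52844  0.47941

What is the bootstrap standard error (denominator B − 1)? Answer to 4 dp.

SE* = 0.1437

Bootstrap SE is the standard deviation of the 10 replicate standard deviations.
Mean of replicates: (0.38037 + 0.72655 + 0.62636 + 0.45269 + 0.64709 + 0.79377 + 0.79638 + 0.64108 + 0.52844 + 0.47941) / 10 = 6.072140 / 10 = 0.607214
Sum of squared deviations: (−0.226844)² + (+0.119336)² + (+0.019146)² + (−0.154524)² + (+0.039876)² + (+0.186556)² + (+0.189166)² + (+0.033866)² + (−0.078774)² + (−0.127804)² = 0.185807
Variance = 0.185807 / 9 = 0.020645
SE* = √0.020645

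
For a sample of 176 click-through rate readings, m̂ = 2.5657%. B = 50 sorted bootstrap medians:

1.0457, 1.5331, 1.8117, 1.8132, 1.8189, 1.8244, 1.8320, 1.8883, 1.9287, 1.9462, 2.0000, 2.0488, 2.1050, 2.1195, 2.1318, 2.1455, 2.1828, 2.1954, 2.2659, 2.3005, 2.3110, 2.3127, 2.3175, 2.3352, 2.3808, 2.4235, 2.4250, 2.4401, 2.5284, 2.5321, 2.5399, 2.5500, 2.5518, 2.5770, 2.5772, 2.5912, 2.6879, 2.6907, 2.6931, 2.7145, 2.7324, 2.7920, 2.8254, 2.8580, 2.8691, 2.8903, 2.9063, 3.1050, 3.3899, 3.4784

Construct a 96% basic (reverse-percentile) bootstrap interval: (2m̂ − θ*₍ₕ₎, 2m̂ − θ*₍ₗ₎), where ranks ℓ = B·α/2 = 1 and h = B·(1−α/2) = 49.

Percentile endpoints at ranks 1 and 49: θ*₍1₎ = 1.0457, θ*₍49₎ = 3.3899.
Basic interval reflects these around m̂:
  lower = 2 × 2.5657 − 3.3899 = 1.7415
  upper = 2 × 2.5657 − 1.0457 = 4.0857

(1.7415, 4.0857)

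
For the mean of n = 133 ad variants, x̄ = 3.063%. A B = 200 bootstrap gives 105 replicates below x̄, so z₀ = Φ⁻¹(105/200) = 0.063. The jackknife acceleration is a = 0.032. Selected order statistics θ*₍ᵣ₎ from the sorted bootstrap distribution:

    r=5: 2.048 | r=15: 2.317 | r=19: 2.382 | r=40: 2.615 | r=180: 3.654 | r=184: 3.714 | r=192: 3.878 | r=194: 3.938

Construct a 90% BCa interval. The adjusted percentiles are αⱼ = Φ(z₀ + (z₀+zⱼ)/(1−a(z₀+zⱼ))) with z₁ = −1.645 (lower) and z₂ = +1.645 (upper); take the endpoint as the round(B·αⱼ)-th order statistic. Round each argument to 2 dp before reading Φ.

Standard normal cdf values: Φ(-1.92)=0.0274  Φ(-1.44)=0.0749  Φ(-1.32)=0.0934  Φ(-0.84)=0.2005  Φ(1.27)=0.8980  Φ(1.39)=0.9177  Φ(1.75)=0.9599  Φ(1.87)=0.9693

Lower: z₀ + z₁ = 0.063 + (-1.645) = -1.582; 1 − a(z₀+z₁) = 1 − (0.032)(-1.582) = 1.0506; argument = 0.063 + (-1.582)/1.0506 = -1.4428 → -1.44.
α₁ = Φ(-1.44) = 0.0749; rank = round(200 × 0.0749) = 15; θ*₍15₎ = 2.317.
Upper: z₀ + z₂ = 1.708; 1 − a(z₀+z₂) = 0.9453; argument = 1.8697 → 1.87; α₂ = 0.9693; rank = 194; θ*₍194₎ = 3.938.

(2.317, 3.938)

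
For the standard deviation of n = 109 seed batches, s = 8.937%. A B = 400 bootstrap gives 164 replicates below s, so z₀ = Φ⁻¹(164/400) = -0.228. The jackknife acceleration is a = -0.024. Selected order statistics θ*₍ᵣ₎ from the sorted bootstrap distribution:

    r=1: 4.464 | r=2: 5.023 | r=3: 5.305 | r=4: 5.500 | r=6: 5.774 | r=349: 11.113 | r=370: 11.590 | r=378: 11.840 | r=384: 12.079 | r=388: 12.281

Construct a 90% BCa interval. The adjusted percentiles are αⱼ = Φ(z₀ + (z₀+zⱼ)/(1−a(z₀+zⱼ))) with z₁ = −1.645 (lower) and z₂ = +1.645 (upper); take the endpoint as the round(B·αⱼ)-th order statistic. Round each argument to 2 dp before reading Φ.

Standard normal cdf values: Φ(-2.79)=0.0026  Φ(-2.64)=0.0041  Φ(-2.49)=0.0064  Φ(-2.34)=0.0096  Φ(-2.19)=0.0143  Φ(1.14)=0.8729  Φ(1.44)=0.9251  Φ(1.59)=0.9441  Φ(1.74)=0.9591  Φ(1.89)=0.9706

Lower: z₀ + z₁ = -0.228 + (-1.645) = -1.873; 1 − a(z₀+z₁) = 1 − (-0.024)(-1.873) = 0.9550; argument = -0.228 + (-1.873)/0.9550 = -2.1892 → -2.19.
α₁ = Φ(-2.19) = 0.0143; rank = round(400 × 0.0143) = 6; θ*₍6₎ = 5.774.
Upper: z₀ + z₂ = 1.417; 1 − a(z₀+z₂) = 1.0340; argument = 1.1424 → 1.14; α₂ = 0.8729; rank = 349; θ*₍349₎ = 11.113.

(5.774, 11.113)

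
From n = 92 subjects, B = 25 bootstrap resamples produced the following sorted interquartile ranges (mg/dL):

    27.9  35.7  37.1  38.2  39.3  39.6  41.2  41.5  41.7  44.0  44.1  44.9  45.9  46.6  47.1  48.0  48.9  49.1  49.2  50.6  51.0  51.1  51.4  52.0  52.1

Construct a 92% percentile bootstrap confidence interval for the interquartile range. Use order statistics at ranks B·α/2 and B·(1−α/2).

(27.9, 52.0)

α = 0.08; lower rank = 25 × 0.040 = 1; upper rank = 25 × 0.960 = 24.
The 1st smallest replicate is 27.9; the 24th is 52.0.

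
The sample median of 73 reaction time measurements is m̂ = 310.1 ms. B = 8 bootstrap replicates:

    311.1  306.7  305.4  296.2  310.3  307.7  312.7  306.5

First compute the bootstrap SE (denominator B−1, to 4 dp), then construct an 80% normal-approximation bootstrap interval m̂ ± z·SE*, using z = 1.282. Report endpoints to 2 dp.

(303.60, 316.60)

Mean of replicates = 307.0750; sum of squared deviations = 180.1750; SE* = √(180.1750/7) = 5.0734
Margin = 1.282 × 5.0734 = 6.504
Interval: 310.1 ± 6.504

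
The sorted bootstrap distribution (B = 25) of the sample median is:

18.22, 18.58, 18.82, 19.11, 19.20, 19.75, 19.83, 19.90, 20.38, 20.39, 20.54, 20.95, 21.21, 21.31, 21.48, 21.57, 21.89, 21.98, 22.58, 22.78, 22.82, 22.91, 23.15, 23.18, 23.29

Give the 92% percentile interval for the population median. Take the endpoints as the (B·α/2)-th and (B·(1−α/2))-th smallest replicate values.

α = 0.08; lower rank = 25 × 0.040 = 1; upper rank = 25 × 0.960 = 24.
The 1st smallest replicate is 18.22; the 24th is 23.18.

(18.22, 23.18)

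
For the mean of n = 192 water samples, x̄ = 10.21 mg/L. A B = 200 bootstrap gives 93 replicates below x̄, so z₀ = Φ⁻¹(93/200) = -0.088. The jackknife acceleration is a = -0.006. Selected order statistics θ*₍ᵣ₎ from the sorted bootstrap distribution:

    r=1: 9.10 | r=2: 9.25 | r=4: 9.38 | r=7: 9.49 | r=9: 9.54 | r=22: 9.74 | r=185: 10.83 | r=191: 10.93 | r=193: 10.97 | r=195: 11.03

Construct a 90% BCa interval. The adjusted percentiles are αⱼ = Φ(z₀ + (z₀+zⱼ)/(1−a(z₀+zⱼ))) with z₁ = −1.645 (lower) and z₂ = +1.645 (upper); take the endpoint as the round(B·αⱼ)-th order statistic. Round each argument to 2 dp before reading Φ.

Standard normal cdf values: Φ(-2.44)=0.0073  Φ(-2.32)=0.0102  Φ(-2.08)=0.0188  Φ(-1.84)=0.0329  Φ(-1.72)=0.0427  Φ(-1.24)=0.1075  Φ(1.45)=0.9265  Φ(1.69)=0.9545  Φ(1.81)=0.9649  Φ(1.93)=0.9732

Lower: z₀ + z₁ = -0.088 + (-1.645) = -1.733; 1 − a(z₀+z₁) = 1 − (-0.006)(-1.733) = 0.9896; argument = -0.088 + (-1.733)/0.9896 = -1.8392 → -1.84.
α₁ = Φ(-1.84) = 0.0329; rank = round(200 × 0.0329) = 7; θ*₍7₎ = 9.49.
Upper: z₀ + z₂ = 1.557; 1 − a(z₀+z₂) = 1.0093; argument = 1.4546 → 1.45; α₂ = 0.9265; rank = 185; θ*₍185₎ = 10.83.

(9.49, 10.83)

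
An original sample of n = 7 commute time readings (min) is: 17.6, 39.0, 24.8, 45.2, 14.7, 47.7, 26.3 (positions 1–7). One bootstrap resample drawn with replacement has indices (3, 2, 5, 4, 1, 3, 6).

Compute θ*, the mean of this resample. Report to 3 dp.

Resample values: 24.8, 39.0, 14.7, 45.2, 17.6, 24.8, 47.7.
Mean = (24.8 + 39.0 + 14.7 + 45.2 + 17.6 + 24.8 + 47.7) / 7 = 213.80 / 7 = 30.543

θ* = 30.543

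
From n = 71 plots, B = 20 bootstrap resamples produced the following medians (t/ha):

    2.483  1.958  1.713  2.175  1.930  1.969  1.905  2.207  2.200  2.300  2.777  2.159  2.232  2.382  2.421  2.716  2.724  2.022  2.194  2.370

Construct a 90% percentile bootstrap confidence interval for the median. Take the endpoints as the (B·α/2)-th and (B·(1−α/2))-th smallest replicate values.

Sorted replicates: 1.713, 1.905, 1.930, 1.958, 1.969, 2.022, 2.159, 2.175, 2.194, 2.200, 2.207, 2.232, 2.300, 2.370, 2.382, 2.421, 2.483, 2.716, 2.724, 2.777
α = 0.10; lower rank = 20 × 0.050 = 1; upper rank = 20 × 0.950 = 19.
The 1st smallest replicate is 1.713; the 19th is 2.724.

(1.713, 2.724)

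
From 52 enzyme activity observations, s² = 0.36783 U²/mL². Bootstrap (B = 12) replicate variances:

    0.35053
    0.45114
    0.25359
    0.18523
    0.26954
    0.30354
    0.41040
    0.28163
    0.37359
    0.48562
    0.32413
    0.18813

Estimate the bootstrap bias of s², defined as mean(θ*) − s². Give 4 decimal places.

bias = −0.0447

mean(θ*) = (0.35053 + 0.45114 + 0.25359 + 0.18523 + 0.26954 + 0.30354 + 0.41040 + 0.28163 + 0.37359 + 0.48562 + 0.32413 + 0.18813) / 12 = 0.32309
bias = 0.32309 − 0.36783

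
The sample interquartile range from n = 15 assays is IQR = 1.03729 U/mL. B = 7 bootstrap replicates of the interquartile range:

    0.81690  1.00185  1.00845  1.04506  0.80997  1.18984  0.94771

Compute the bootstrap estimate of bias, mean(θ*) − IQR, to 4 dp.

bias = −0.0630

mean(θ*) = (0.81690 + 1.00185 + 1.00845 + 1.04506 + 0.80997 + 1.18984 + 0.94771) / 7 = 0.97425
bias = 0.97425 − 1.03729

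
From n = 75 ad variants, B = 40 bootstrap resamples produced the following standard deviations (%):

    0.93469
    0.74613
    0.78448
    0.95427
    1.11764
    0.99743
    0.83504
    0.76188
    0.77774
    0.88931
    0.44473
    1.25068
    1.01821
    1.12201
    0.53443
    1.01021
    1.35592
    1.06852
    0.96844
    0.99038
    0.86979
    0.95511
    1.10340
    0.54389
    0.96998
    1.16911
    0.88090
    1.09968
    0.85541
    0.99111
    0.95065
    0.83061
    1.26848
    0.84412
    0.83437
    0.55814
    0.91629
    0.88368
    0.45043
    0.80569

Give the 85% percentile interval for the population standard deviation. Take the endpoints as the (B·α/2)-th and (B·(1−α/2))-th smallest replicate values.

(0.53443, 1.16911)

Sorted replicates: 0.44473, 0.45043, 0.53443, 0.54389, 0.55814, 0.74613, 0.76188, 0.77774, 0.78448, 0.80569, 0.83061, 0.83437, 0.83504, 0.84412, 0.85541, 0.86979, 0.88090, 0.88368, 0.88931, 0.91629, 0.93469, 0.95065, 0.95427, 0.95511, 0.96844, 0.96998, 0.99038, 0.99111, 0.99743, 1.01021, 1.01821, 1.06852, 1.09968, 1.10340, 1.11764, 1.12201, 1.16911, 1.25068, 1.26848, 1.35592
α = 0.15; lower rank = 40 × 0.075 = 3; upper rank = 40 × 0.925 = 37.
The 3rd smallest replicate is 0.53443; the 37th is 1.16911.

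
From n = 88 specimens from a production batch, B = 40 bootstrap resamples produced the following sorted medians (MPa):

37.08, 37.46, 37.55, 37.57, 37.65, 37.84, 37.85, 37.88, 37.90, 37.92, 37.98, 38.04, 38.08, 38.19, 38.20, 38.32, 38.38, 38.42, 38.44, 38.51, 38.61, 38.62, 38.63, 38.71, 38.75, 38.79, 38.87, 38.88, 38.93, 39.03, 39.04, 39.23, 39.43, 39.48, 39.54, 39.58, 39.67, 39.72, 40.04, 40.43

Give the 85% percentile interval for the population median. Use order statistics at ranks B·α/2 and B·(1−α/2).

α = 0.15; lower rank = 40 × 0.075 = 3; upper rank = 40 × 0.925 = 37.
The 3rd smallest replicate is 37.55; the 37th is 39.67.

(37.55, 39.67)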